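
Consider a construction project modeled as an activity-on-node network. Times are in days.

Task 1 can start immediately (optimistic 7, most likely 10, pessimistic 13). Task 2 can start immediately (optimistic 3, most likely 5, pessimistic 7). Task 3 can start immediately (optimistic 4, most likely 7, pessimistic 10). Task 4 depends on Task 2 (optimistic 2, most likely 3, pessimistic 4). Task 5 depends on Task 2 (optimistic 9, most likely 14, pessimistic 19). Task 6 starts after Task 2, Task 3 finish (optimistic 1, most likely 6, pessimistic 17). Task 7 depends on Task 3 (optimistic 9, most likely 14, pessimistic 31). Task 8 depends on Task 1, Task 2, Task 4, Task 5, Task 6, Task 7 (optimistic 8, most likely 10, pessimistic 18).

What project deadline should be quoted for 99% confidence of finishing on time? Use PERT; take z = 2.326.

te_Task 1 = (7 + 4·10 + 13)/6 = 60/6 = 10; σ²_Task 1 = ((13−7)/6)² = 1.000
te_Task 2 = (3 + 4·5 + 7)/6 = 30/6 = 5; σ²_Task 2 = ((7−3)/6)² = 0.444
te_Task 3 = (4 + 4·7 + 10)/6 = 42/6 = 7; σ²_Task 3 = ((10−4)/6)² = 1.000
te_Task 4 = (2 + 4·3 + 4)/6 = 18/6 = 3; σ²_Task 4 = ((4−2)/6)² = 0.111
te_Task 5 = (9 + 4·14 + 19)/6 = 84/6 = 14; σ²_Task 5 = ((19−9)/6)² = 2.778
te_Task 6 = (1 + 4·6 + 17)/6 = 42/6 = 7; σ²_Task 6 = ((17−1)/6)² = 7.111
te_Task 7 = (9 + 4·14 + 31)/6 = 96/6 = 16; σ²_Task 7 = ((31−9)/6)² = 13.444
te_Task 8 = (8 + 4·10 + 18)/6 = 66/6 = 11; σ²_Task 8 = ((18−8)/6)² = 2.778

Forward pass:
ES_Task 1 = 0; EF_Task 1 = 10
ES_Task 2 = 0; EF_Task 2 = 5
ES_Task 3 = 0; EF_Task 3 = 7
ES_Task 4 = 5; EF_Task 4 = 5+3 = 8
ES_Task 5 = 5; EF_Task 5 = 5+14 = 19
ES_Task 6 = max(EF_Task 2=5, EF_Task 3=7) = 7; EF_Task 6 = 7+7 = 14
ES_Task 7 = 7; EF_Task 7 = 7+16 = 23
ES_Task 8 = max(EF_Task 1=10, EF_Task 2=5, EF_Task 4=8, EF_Task 5=19, EF_Task 6=14, EF_Task 7=23) = 23; EF_Task 8 = 23+11 = 34
Expected project duration μ = 34 days. Critical path: Task 3 → Task 7 → Task 8.

Variance along critical path = 1.000 + 13.444 + 2.778 = 17.222; σ = 4.150 days.
D = μ + z·σ = 34 + 2.326·4.150 = 43.7 days

43.7 days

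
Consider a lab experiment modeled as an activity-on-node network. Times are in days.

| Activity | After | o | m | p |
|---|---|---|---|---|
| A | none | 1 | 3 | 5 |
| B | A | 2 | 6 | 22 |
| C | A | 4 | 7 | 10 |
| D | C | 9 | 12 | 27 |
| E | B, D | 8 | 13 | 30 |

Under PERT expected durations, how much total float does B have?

13 days

te_A = (1 + 4·3 + 5)/6 = 18/6 = 3
te_B = (2 + 4·6 + 22)/6 = 48/6 = 8
te_C = (4 + 4·7 + 10)/6 = 42/6 = 7
te_D = (9 + 4·12 + 27)/6 = 84/6 = 14
te_E = (8 + 4·13 + 30)/6 = 90/6 = 15

Forward pass:
ES_A = 0; EF_A = 3
ES_B = 3; EF_B = 3+8 = 11
ES_C = 3; EF_C = 3+7 = 10
ES_D = 10; EF_D = 10+14 = 24
ES_E = max(EF_B=11, EF_D=24) = 24; EF_E = 24+15 = 39
Expected project duration μ = 39 days. Critical path: A → C → D → E.

Backward pass:
LF_E = 39; LS_E = 39−15 = 24
LF_D = LS_E = 24; LS_D = 24−14 = 10
LF_C = LS_D = 10; LS_C = 10−7 = 3
LF_B = LS_E = 24; LS_B = 24−8 = 16
LF_A = min(LS_B=16, LS_C=3) = 3; LS_A = 3−3 = 0
Slack_B = LS_B − ES_B = 16 − 3 = 13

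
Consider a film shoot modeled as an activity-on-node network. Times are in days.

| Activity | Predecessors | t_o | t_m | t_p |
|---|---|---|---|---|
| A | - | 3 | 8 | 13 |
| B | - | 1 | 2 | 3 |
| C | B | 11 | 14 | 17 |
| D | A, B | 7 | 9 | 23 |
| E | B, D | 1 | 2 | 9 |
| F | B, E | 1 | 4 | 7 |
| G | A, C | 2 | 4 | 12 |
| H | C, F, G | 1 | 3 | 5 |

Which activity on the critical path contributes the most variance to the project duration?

D

te_A = (3 + 4·8 + 13)/6 = 48/6 = 8; σ²_A = ((13−3)/6)² = 2.778
te_B = (1 + 4·2 + 3)/6 = 12/6 = 2; σ²_B = ((3−1)/6)² = 0.111
te_C = (11 + 4·14 + 17)/6 = 84/6 = 14; σ²_C = ((17−11)/6)² = 1.000
te_D = (7 + 4·9 + 23)/6 = 66/6 = 11; σ²_D = ((23−7)/6)² = 7.111
te_E = (1 + 4·2 + 9)/6 = 18/6 = 3; σ²_E = ((9−1)/6)² = 1.778
te_F = (1 + 4·4 + 7)/6 = 24/6 = 4; σ²_F = ((7−1)/6)² = 1.000
te_G = (2 + 4·4 + 12)/6 = 30/6 = 5; σ²_G = ((12−2)/6)² = 2.778
te_H = (1 + 4·3 + 5)/6 = 18/6 = 3; σ²_H = ((5−1)/6)² = 0.444

Forward pass:
ES_A = 0; EF_A = 8
ES_B = 0; EF_B = 2
ES_C = 2; EF_C = 2+14 = 16
ES_D = max(EF_A=8, EF_B=2) = 8; EF_D = 8+11 = 19
ES_E = max(EF_B=2, EF_D=19) = 19; EF_E = 19+3 = 22
ES_F = max(EF_B=2, EF_E=22) = 22; EF_F = 22+4 = 26
ES_G = max(EF_A=8, EF_C=16) = 16; EF_G = 16+5 = 21
ES_H = max(EF_C=16, EF_F=26, EF_G=21) = 26; EF_H = 26+3 = 29
Expected project duration μ = 29 days. Critical path: A → D → E → F → H.

Variances on critical path: σ²_A=2.778, σ²_D=7.111, σ²_E=1.778, σ²_F=1.000, σ²_H=0.444.
Largest is σ²_D = 7.111.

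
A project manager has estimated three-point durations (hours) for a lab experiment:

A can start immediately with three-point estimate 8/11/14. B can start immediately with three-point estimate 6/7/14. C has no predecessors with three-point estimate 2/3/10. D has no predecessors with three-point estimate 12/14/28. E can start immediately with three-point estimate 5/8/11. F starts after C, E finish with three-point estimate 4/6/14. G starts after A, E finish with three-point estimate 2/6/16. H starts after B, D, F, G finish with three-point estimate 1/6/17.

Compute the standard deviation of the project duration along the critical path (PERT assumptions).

te_A = (8 + 4·11 + 14)/6 = 66/6 = 11; σ²_A = ((14−8)/6)² = 1.000
te_B = (6 + 4·7 + 14)/6 = 48/6 = 8; σ²_B = ((14−6)/6)² = 1.778
te_C = (2 + 4·3 + 10)/6 = 24/6 = 4; σ²_C = ((10−2)/6)² = 1.778
te_D = (12 + 4·14 + 28)/6 = 96/6 = 16; σ²_D = ((28−12)/6)² = 7.111
te_E = (5 + 4·8 + 11)/6 = 48/6 = 8; σ²_E = ((11−5)/6)² = 1.000
te_F = (4 + 4·6 + 14)/6 = 42/6 = 7; σ²_F = ((14−4)/6)² = 2.778
te_G = (2 + 4·6 + 16)/6 = 42/6 = 7; σ²_G = ((16−2)/6)² = 5.444
te_H = (1 + 4·6 + 17)/6 = 42/6 = 7; σ²_H = ((17−1)/6)² = 7.111

Forward pass:
ES_A = 0; EF_A = 11
ES_B = 0; EF_B = 8
ES_C = 0; EF_C = 4
ES_D = 0; EF_D = 16
ES_E = 0; EF_E = 8
ES_F = max(EF_C=4, EF_E=8) = 8; EF_F = 8+7 = 15
ES_G = max(EF_A=11, EF_E=8) = 11; EF_G = 11+7 = 18
ES_H = max(EF_B=8, EF_D=16, EF_F=15, EF_G=18) = 18; EF_H = 18+7 = 25
Expected project duration μ = 25 hours. Critical path: A → G → H.

Variance along critical path = 1.000 + 5.444 + 7.111 = 13.556
σ = √13.556 = 3.682 hours

3.68 hours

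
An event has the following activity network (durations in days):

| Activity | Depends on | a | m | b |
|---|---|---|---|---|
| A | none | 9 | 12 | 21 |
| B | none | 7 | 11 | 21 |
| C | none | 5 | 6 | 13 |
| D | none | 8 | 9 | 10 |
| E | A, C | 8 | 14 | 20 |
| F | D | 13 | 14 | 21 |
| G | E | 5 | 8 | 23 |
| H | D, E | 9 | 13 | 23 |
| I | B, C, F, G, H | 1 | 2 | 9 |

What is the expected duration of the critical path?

te_A = (9 + 4·12 + 21)/6 = 78/6 = 13
te_B = (7 + 4·11 + 21)/6 = 72/6 = 12
te_C = (5 + 4·6 + 13)/6 = 42/6 = 7
te_D = (8 + 4·9 + 10)/6 = 54/6 = 9
te_E = (8 + 4·14 + 20)/6 = 84/6 = 14
te_F = (13 + 4·14 + 21)/6 = 90/6 = 15
te_G = (5 + 4·8 + 23)/6 = 60/6 = 10
te_H = (9 + 4·13 + 23)/6 = 84/6 = 14
te_I = (1 + 4·2 + 9)/6 = 18/6 = 3

Forward pass:
ES_A = 0; EF_A = 13
ES_B = 0; EF_B = 12
ES_C = 0; EF_C = 7
ES_D = 0; EF_D = 9
ES_E = max(EF_A=13, EF_C=7) = 13; EF_E = 13+14 = 27
ES_F = 9; EF_F = 9+15 = 24
ES_G = 27; EF_G = 27+10 = 37
ES_H = max(EF_D=9, EF_E=27) = 27; EF_H = 27+14 = 41
ES_I = max(EF_B=12, EF_C=7, EF_F=24, EF_G=37, EF_H=41) = 41; EF_I = 41+3 = 44
Expected project duration μ = 44 days. Critical path: A → E → H → I.

44 days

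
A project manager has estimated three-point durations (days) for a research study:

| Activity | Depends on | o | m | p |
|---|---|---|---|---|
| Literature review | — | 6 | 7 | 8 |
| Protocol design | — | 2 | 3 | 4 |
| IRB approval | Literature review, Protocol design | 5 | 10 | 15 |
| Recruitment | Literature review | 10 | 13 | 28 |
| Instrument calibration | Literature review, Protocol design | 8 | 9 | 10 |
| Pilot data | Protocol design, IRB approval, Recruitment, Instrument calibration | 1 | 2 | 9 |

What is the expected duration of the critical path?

25 days

te_Literature review = (6 + 4·7 + 8)/6 = 42/6 = 7
te_Protocol design = (2 + 4·3 + 4)/6 = 18/6 = 3
te_IRB approval = (5 + 4·10 + 15)/6 = 60/6 = 10
te_Recruitment = (10 + 4·13 + 28)/6 = 90/6 = 15
te_Instrument calibration = (8 + 4·9 + 10)/6 = 54/6 = 9
te_Pilot data = (1 + 4·2 + 9)/6 = 18/6 = 3

Forward pass:
ES_Literature review = 0; EF_Literature review = 7
ES_Protocol design = 0; EF_Protocol design = 3
ES_IRB approval = max(EF_Literature review=7, EF_Protocol design=3) = 7; EF_IRB approval = 7+10 = 17
ES_Recruitment = 7; EF_Recruitment = 7+15 = 22
ES_Instrument calibration = max(EF_Literature review=7, EF_Protocol design=3) = 7; EF_Instrument calibration = 7+9 = 16
ES_Pilot data = max(EF_Protocol design=3, EF_IRB approval=17, EF_Recruitment=22, EF_Instrument calibration=16) = 22; EF_Pilot data = 22+3 = 25
Expected project duration μ = 25 days. Critical path: Literature review → Recruitment → Pilot data.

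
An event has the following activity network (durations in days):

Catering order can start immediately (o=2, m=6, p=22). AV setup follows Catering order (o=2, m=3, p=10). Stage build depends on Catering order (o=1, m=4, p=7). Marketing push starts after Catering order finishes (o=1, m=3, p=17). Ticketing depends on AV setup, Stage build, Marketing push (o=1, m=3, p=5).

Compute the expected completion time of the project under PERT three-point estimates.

16 days

te_Catering order = (2 + 4·6 + 22)/6 = 48/6 = 8
te_AV setup = (2 + 4·3 + 10)/6 = 24/6 = 4
te_Stage build = (1 + 4·4 + 7)/6 = 24/6 = 4
te_Marketing push = (1 + 4·3 + 17)/6 = 30/6 = 5
te_Ticketing = (1 + 4·3 + 5)/6 = 18/6 = 3

Forward pass:
ES_Catering order = 0; EF_Catering order = 8
ES_AV setup = 8; EF_AV setup = 8+4 = 12
ES_Stage build = 8; EF_Stage build = 8+4 = 12
ES_Marketing push = 8; EF_Marketing push = 8+5 = 13
ES_Ticketing = max(EF_AV setup=12, EF_Stage build=12, EF_Marketing push=13) = 13; EF_Ticketing = 13+3 = 16
Expected project duration μ = 16 days. Critical path: Catering order → Marketing push → Ticketing.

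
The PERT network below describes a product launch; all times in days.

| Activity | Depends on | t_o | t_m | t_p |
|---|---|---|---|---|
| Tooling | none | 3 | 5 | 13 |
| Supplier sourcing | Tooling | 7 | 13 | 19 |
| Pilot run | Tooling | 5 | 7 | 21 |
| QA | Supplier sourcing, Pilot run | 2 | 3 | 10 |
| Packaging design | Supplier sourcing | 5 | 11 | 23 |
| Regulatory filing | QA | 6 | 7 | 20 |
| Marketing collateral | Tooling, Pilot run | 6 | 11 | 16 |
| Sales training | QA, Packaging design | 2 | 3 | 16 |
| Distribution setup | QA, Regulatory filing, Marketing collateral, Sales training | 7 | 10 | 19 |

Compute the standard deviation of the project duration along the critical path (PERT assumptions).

5.02 days

te_Tooling = (3 + 4·5 + 13)/6 = 36/6 = 6; σ²_Tooling = ((13−3)/6)² = 2.778
te_Supplier sourcing = (7 + 4·13 + 19)/6 = 78/6 = 13; σ²_Supplier sourcing = ((19−7)/6)² = 4.000
te_Pilot run = (5 + 4·7 + 21)/6 = 54/6 = 9; σ²_Pilot run = ((21−5)/6)² = 7.111
te_QA = (2 + 4·3 + 10)/6 = 24/6 = 4; σ²_QA = ((10−2)/6)² = 1.778
te_Packaging design = (5 + 4·11 + 23)/6 = 72/6 = 12; σ²_Packaging design = ((23−5)/6)² = 9.000
te_Regulatory filing = (6 + 4·7 + 20)/6 = 54/6 = 9; σ²_Regulatory filing = ((20−6)/6)² = 5.444
te_Marketing collateral = (6 + 4·11 + 16)/6 = 66/6 = 11; σ²_Marketing collateral = ((16−6)/6)² = 2.778
te_Sales training = (2 + 4·3 + 16)/6 = 30/6 = 5; σ²_Sales training = ((16−2)/6)² = 5.444
te_Distribution setup = (7 + 4·10 + 19)/6 = 66/6 = 11; σ²_Distribution setup = ((19−7)/6)² = 4.000

Forward pass:
ES_Tooling = 0; EF_Tooling = 6
ES_Supplier sourcing = 6; EF_Supplier sourcing = 6+13 = 19
ES_Pilot run = 6; EF_Pilot run = 6+9 = 15
ES_QA = max(EF_Supplier sourcing=19, EF_Pilot run=15) = 19; EF_QA = 19+4 = 23
ES_Packaging design = 19; EF_Packaging design = 19+12 = 31
ES_Regulatory filing = 23; EF_Regulatory filing = 23+9 = 32
ES_Marketing collateral = max(EF_Tooling=6, EF_Pilot run=15) = 15; EF_Marketing collateral = 15+11 = 26
ES_Sales training = max(EF_QA=23, EF_Packaging design=31) = 31; EF_Sales training = 31+5 = 36
ES_Distribution setup = max(EF_QA=23, EF_Regulatory filing=32, EF_Marketing collateral=26, EF_Sales training=36) = 36; EF_Distribution setup = 36+11 = 47
Expected project duration μ = 47 days. Critical path: Tooling → Supplier sourcing → Packaging design → Sales training → Distribution setup.

Variance along critical path = 2.778 + 4.000 + 9.000 + 5.444 + 4.000 = 25.222
σ = √25.222 = 5.022 days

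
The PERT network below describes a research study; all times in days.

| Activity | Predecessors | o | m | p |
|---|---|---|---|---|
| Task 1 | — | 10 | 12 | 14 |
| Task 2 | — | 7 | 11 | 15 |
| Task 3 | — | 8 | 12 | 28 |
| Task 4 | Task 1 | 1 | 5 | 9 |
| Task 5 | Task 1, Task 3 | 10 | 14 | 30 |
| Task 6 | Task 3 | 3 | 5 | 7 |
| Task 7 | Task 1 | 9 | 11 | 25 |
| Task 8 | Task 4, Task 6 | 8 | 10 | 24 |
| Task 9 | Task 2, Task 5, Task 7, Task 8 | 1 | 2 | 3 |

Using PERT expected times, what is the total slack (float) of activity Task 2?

20 days

te_Task 1 = (10 + 4·12 + 14)/6 = 72/6 = 12
te_Task 2 = (7 + 4·11 + 15)/6 = 66/6 = 11
te_Task 3 = (8 + 4·12 + 28)/6 = 84/6 = 14
te_Task 4 = (1 + 4·5 + 9)/6 = 30/6 = 5
te_Task 5 = (10 + 4·14 + 30)/6 = 96/6 = 16
te_Task 6 = (3 + 4·5 + 7)/6 = 30/6 = 5
te_Task 7 = (9 + 4·11 + 25)/6 = 78/6 = 13
te_Task 8 = (8 + 4·10 + 24)/6 = 72/6 = 12
te_Task 9 = (1 + 4·2 + 3)/6 = 12/6 = 2

Forward pass:
ES_Task 1 = 0; EF_Task 1 = 12
ES_Task 2 = 0; EF_Task 2 = 11
ES_Task 3 = 0; EF_Task 3 = 14
ES_Task 4 = 12; EF_Task 4 = 12+5 = 17
ES_Task 5 = max(EF_Task 1=12, EF_Task 3=14) = 14; EF_Task 5 = 14+16 = 30
ES_Task 6 = 14; EF_Task 6 = 14+5 = 19
ES_Task 7 = 12; EF_Task 7 = 12+13 = 25
ES_Task 8 = max(EF_Task 4=17, EF_Task 6=19) = 19; EF_Task 8 = 19+12 = 31
ES_Task 9 = max(EF_Task 2=11, EF_Task 5=30, EF_Task 7=25, EF_Task 8=31) = 31; EF_Task 9 = 31+2 = 33
Expected project duration μ = 33 days. Critical path: Task 3 → Task 6 → Task 8 → Task 9.

Backward pass:
LF_Task 9 = 33; LS_Task 9 = 33−2 = 31
LF_Task 8 = LS_Task 9 = 31; LS_Task 8 = 31−12 = 19
LF_Task 7 = LS_Task 9 = 31; LS_Task 7 = 31−13 = 18
LF_Task 6 = LS_Task 8 = 19; LS_Task 6 = 19−5 = 14
LF_Task 5 = LS_Task 9 = 31; LS_Task 5 = 31−16 = 15
LF_Task 4 = LS_Task 8 = 19; LS_Task 4 = 19−5 = 14
LF_Task 3 = min(LS_Task 5=15, LS_Task 6=14) = 14; LS_Task 3 = 14−14 = 0
LF_Task 2 = LS_Task 9 = 31; LS_Task 2 = 31−11 = 20
LF_Task 1 = min(LS_Task 4=14, LS_Task 5=15, LS_Task 7=18) = 14; LS_Task 1 = 14−12 = 2
Slack_Task 2 = LS_Task 2 − ES_Task 2 = 20 − 0 = 20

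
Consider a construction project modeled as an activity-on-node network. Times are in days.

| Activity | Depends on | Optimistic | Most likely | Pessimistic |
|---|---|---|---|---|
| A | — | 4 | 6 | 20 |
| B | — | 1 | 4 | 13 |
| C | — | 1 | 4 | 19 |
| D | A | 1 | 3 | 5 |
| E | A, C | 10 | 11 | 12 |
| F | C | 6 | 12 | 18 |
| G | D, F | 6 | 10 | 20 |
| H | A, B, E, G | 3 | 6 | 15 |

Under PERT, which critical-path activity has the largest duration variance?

te_A = (4 + 4·6 + 20)/6 = 48/6 = 8; σ²_A = ((20−4)/6)² = 7.111
te_B = (1 + 4·4 + 13)/6 = 30/6 = 5; σ²_B = ((13−1)/6)² = 4.000
te_C = (1 + 4·4 + 19)/6 = 36/6 = 6; σ²_C = ((19−1)/6)² = 9.000
te_D = (1 + 4·3 + 5)/6 = 18/6 = 3; σ²_D = ((5−1)/6)² = 0.444
te_E = (10 + 4·11 + 12)/6 = 66/6 = 11; σ²_E = ((12−10)/6)² = 0.111
te_F = (6 + 4·12 + 18)/6 = 72/6 = 12; σ²_F = ((18−6)/6)² = 4.000
te_G = (6 + 4·10 + 20)/6 = 66/6 = 11; σ²_G = ((20−6)/6)² = 5.444
te_H = (3 + 4·6 + 15)/6 = 42/6 = 7; σ²_H = ((15−3)/6)² = 4.000

Forward pass:
ES_A = 0; EF_A = 8
ES_B = 0; EF_B = 5
ES_C = 0; EF_C = 6
ES_D = 8; EF_D = 8+3 = 11
ES_E = max(EF_A=8, EF_C=6) = 8; EF_E = 8+11 = 19
ES_F = 6; EF_F = 6+12 = 18
ES_G = max(EF_D=11, EF_F=18) = 18; EF_G = 18+11 = 29
ES_H = max(EF_A=8, EF_B=5, EF_E=19, EF_G=29) = 29; EF_H = 29+7 = 36
Expected project duration μ = 36 days. Critical path: C → F → G → H.

Variances on critical path: σ²_C=9.000, σ²_F=4.000, σ²_G=5.444, σ²_H=4.000.
Largest is σ²_C = 9.000.

C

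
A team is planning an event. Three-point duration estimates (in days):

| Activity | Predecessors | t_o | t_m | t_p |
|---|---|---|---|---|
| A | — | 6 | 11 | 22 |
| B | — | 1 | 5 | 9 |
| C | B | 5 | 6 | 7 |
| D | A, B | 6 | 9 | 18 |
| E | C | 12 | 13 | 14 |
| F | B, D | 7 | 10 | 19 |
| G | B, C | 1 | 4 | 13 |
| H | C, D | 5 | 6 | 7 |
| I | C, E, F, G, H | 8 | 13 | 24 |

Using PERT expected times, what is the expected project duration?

te_A = (6 + 4·11 + 22)/6 = 72/6 = 12
te_B = (1 + 4·5 + 9)/6 = 30/6 = 5
te_C = (5 + 4·6 + 7)/6 = 36/6 = 6
te_D = (6 + 4·9 + 18)/6 = 60/6 = 10
te_E = (12 + 4·13 + 14)/6 = 78/6 = 13
te_F = (7 + 4·10 + 19)/6 = 66/6 = 11
te_G = (1 + 4·4 + 13)/6 = 30/6 = 5
te_H = (5 + 4·6 + 7)/6 = 36/6 = 6
te_I = (8 + 4·13 + 24)/6 = 84/6 = 14

Forward pass:
ES_A = 0; EF_A = 12
ES_B = 0; EF_B = 5
ES_C = 5; EF_C = 5+6 = 11
ES_D = max(EF_A=12, EF_B=5) = 12; EF_D = 12+10 = 22
ES_E = 11; EF_E = 11+13 = 24
ES_F = max(EF_B=5, EF_D=22) = 22; EF_F = 22+11 = 33
ES_G = max(EF_B=5, EF_C=11) = 11; EF_G = 11+5 = 16
ES_H = max(EF_C=11, EF_D=22) = 22; EF_H = 22+6 = 28
ES_I = max(EF_C=11, EF_E=24, EF_F=33, EF_G=16, EF_H=28) = 33; EF_I = 33+14 = 47
Expected project duration μ = 47 days. Critical path: A → D → F → I.

47 days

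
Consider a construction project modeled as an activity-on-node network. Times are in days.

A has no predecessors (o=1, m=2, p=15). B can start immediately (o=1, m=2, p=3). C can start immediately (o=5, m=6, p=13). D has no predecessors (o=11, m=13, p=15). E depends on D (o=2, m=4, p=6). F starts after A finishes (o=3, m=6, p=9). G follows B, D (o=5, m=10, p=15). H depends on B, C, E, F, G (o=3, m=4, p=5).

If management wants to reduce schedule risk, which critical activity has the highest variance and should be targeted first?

G

te_A = (1 + 4·2 + 15)/6 = 24/6 = 4; σ²_A = ((15−1)/6)² = 5.444
te_B = (1 + 4·2 + 3)/6 = 12/6 = 2; σ²_B = ((3−1)/6)² = 0.111
te_C = (5 + 4·6 + 13)/6 = 42/6 = 7; σ²_C = ((13−5)/6)² = 1.778
te_D = (11 + 4·13 + 15)/6 = 78/6 = 13; σ²_D = ((15−11)/6)² = 0.444
te_E = (2 + 4·4 + 6)/6 = 24/6 = 4; σ²_E = ((6−2)/6)² = 0.444
te_F = (3 + 4·6 + 9)/6 = 36/6 = 6; σ²_F = ((9−3)/6)² = 1.000
te_G = (5 + 4·10 + 15)/6 = 60/6 = 10; σ²_G = ((15−5)/6)² = 2.778
te_H = (3 + 4·4 + 5)/6 = 24/6 = 4; σ²_H = ((5−3)/6)² = 0.111

Forward pass:
ES_A = 0; EF_A = 4
ES_B = 0; EF_B = 2
ES_C = 0; EF_C = 7
ES_D = 0; EF_D = 13
ES_E = 13; EF_E = 13+4 = 17
ES_F = 4; EF_F = 4+6 = 10
ES_G = max(EF_B=2, EF_D=13) = 13; EF_G = 13+10 = 23
ES_H = max(EF_B=2, EF_C=7, EF_E=17, EF_F=10, EF_G=23) = 23; EF_H = 23+4 = 27
Expected project duration μ = 27 days. Critical path: D → G → H.

Variances on critical path: σ²_D=0.444, σ²_G=2.778, σ²_H=0.111.
Largest is σ²_G = 2.778.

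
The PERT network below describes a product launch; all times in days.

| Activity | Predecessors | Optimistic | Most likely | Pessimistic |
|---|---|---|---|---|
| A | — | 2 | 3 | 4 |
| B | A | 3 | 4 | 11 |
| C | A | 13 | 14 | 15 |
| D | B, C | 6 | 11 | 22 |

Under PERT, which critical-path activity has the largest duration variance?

te_A = (2 + 4·3 + 4)/6 = 18/6 = 3; σ²_A = ((4−2)/6)² = 0.111
te_B = (3 + 4·4 + 11)/6 = 30/6 = 5; σ²_B = ((11−3)/6)² = 1.778
te_C = (13 + 4·14 + 15)/6 = 84/6 = 14; σ²_C = ((15−13)/6)² = 0.111
te_D = (6 + 4·11 + 22)/6 = 72/6 = 12; σ²_D = ((22−6)/6)² = 7.111

Forward pass:
ES_A = 0; EF_A = 3
ES_B = 3; EF_B = 3+5 = 8
ES_C = 3; EF_C = 3+14 = 17
ES_D = max(EF_B=8, EF_C=17) = 17; EF_D = 17+12 = 29
Expected project duration μ = 29 days. Critical path: A → C → D.

Variances on critical path: σ²_A=0.111, σ²_C=0.111, σ²_D=7.111.
Largest is σ²_D = 7.111.

D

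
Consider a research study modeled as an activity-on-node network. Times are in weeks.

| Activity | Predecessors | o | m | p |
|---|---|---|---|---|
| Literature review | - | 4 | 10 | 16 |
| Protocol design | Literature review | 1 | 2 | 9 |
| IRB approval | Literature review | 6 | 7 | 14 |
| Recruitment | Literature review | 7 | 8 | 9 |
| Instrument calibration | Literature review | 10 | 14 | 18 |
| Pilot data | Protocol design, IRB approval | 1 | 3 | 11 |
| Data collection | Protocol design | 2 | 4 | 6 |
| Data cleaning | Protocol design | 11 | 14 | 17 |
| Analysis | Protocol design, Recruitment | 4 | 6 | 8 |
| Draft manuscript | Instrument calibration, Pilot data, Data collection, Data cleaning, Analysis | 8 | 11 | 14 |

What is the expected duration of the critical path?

te_Literature review = (4 + 4·10 + 16)/6 = 60/6 = 10
te_Protocol design = (1 + 4·2 + 9)/6 = 18/6 = 3
te_IRB approval = (6 + 4·7 + 14)/6 = 48/6 = 8
te_Recruitment = (7 + 4·8 + 9)/6 = 48/6 = 8
te_Instrument calibration = (10 + 4·14 + 18)/6 = 84/6 = 14
te_Pilot data = (1 + 4·3 + 11)/6 = 24/6 = 4
te_Data collection = (2 + 4·4 + 6)/6 = 24/6 = 4
te_Data cleaning = (11 + 4·14 + 17)/6 = 84/6 = 14
te_Analysis = (4 + 4·6 + 8)/6 = 36/6 = 6
te_Draft manuscript = (8 + 4·11 + 14)/6 = 66/6 = 11

Forward pass:
ES_Literature review = 0; EF_Literature review = 10
ES_Protocol design = 10; EF_Protocol design = 10+3 = 13
ES_IRB approval = 10; EF_IRB approval = 10+8 = 18
ES_Recruitment = 10; EF_Recruitment = 10+8 = 18
ES_Instrument calibration = 10; EF_Instrument calibration = 10+14 = 24
ES_Pilot data = max(EF_Protocol design=13, EF_IRB approval=18) = 18; EF_Pilot data = 18+4 = 22
ES_Data collection = 13; EF_Data collection = 13+4 = 17
ES_Data cleaning = 13; EF_Data cleaning = 13+14 = 27
ES_Analysis = max(EF_Protocol design=13, EF_Recruitment=18) = 18; EF_Analysis = 18+6 = 24
ES_Draft manuscript = max(EF_Instrument calibration=24, EF_Pilot data=22, EF_Data collection=17, EF_Data cleaning=27, EF_Analysis=24) = 27; EF_Draft manuscript = 27+11 = 38
Expected project duration μ = 38 weeks. Critical path: Literature review → Protocol design → Data cleaning → Draft manuscript.

38 weeks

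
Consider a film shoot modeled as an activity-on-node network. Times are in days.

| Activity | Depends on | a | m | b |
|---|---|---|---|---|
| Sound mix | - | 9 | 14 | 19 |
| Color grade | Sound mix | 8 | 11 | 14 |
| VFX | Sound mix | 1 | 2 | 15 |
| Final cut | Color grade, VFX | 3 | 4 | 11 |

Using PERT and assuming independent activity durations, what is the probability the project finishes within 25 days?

te_Sound mix = (9 + 4·14 + 19)/6 = 84/6 = 14; σ²_Sound mix = ((19−9)/6)² = 2.778
te_Color grade = (8 + 4·11 + 14)/6 = 66/6 = 11; σ²_Color grade = ((14−8)/6)² = 1.000
te_VFX = (1 + 4·2 + 15)/6 = 24/6 = 4; σ²_VFX = ((15−1)/6)² = 5.444
te_Final cut = (3 + 4·4 + 11)/6 = 30/6 = 5; σ²_Final cut = ((11−3)/6)² = 1.778

Forward pass:
ES_Sound mix = 0; EF_Sound mix = 14
ES_Color grade = 14; EF_Color grade = 14+11 = 25
ES_VFX = 14; EF_VFX = 14+4 = 18
ES_Final cut = max(EF_Color grade=25, EF_VFX=18) = 25; EF_Final cut = 25+5 = 30
Expected project duration μ = 30 days. Critical path: Sound mix → Color grade → Final cut.

Variance along critical path = 2.778 + 1.000 + 1.778 = 5.556; σ = √5.556 = 2.357 days.
Z = (25 − 30) / 2.357 = -2.121
P(T ≤ 25) = Φ(-2.121) ≈ 0.017

0.017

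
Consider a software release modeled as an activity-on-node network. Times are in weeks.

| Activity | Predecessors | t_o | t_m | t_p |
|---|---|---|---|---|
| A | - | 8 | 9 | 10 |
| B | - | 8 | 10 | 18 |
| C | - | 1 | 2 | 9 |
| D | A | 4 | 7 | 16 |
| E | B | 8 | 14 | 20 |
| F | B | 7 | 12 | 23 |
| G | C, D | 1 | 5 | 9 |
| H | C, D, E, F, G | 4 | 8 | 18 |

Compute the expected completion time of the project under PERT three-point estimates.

34 weeks

te_A = (8 + 4·9 + 10)/6 = 54/6 = 9
te_B = (8 + 4·10 + 18)/6 = 66/6 = 11
te_C = (1 + 4·2 + 9)/6 = 18/6 = 3
te_D = (4 + 4·7 + 16)/6 = 48/6 = 8
te_E = (8 + 4·14 + 20)/6 = 84/6 = 14
te_F = (7 + 4·12 + 23)/6 = 78/6 = 13
te_G = (1 + 4·5 + 9)/6 = 30/6 = 5
te_H = (4 + 4·8 + 18)/6 = 54/6 = 9

Forward pass:
ES_A = 0; EF_A = 9
ES_B = 0; EF_B = 11
ES_C = 0; EF_C = 3
ES_D = 9; EF_D = 9+8 = 17
ES_E = 11; EF_E = 11+14 = 25
ES_F = 11; EF_F = 11+13 = 24
ES_G = max(EF_C=3, EF_D=17) = 17; EF_G = 17+5 = 22
ES_H = max(EF_C=3, EF_D=17, EF_E=25, EF_F=24, EF_G=22) = 25; EF_H = 25+9 = 34
Expected project duration μ = 34 weeks. Critical path: B → E → H.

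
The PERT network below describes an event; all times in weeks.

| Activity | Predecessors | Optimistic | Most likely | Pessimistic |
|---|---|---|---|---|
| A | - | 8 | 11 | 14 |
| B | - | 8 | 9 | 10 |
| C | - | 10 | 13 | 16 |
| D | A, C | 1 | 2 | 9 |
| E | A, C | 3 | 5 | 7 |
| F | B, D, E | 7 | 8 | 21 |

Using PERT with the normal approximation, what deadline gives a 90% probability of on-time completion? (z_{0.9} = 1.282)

te_A = (8 + 4·11 + 14)/6 = 66/6 = 11; σ²_A = ((14−8)/6)² = 1.000
te_B = (8 + 4·9 + 10)/6 = 54/6 = 9; σ²_B = ((10−8)/6)² = 0.111
te_C = (10 + 4·13 + 16)/6 = 78/6 = 13; σ²_C = ((16−10)/6)² = 1.000
te_D = (1 + 4·2 + 9)/6 = 18/6 = 3; σ²_D = ((9−1)/6)² = 1.778
te_E = (3 + 4·5 + 7)/6 = 30/6 = 5; σ²_E = ((7−3)/6)² = 0.444
te_F = (7 + 4·8 + 21)/6 = 60/6 = 10; σ²_F = ((21−7)/6)² = 5.444

Forward pass:
ES_A = 0; EF_A = 11
ES_B = 0; EF_B = 9
ES_C = 0; EF_C = 13
ES_D = max(EF_A=11, EF_C=13) = 13; EF_D = 13+3 = 16
ES_E = max(EF_A=11, EF_C=13) = 13; EF_E = 13+5 = 18
ES_F = max(EF_B=9, EF_D=16, EF_E=18) = 18; EF_F = 18+10 = 28
Expected project duration μ = 28 weeks. Critical path: C → E → F.

Variance along critical path = 1.000 + 0.444 + 5.444 = 6.889; σ = 2.625 weeks.
D = μ + z·σ = 28 + 1.282·2.625 = 31.4 weeks

31.4 weeks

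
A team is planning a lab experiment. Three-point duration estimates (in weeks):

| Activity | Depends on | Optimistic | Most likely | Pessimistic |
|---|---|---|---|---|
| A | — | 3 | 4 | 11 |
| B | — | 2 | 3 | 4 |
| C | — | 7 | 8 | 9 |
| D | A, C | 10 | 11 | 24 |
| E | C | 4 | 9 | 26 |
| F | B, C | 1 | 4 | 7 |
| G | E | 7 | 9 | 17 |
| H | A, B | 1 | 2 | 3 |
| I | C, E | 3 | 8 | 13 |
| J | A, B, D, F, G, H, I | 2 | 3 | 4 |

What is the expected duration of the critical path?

32 weeks

te_A = (3 + 4·4 + 11)/6 = 30/6 = 5
te_B = (2 + 4·3 + 4)/6 = 18/6 = 3
te_C = (7 + 4·8 + 9)/6 = 48/6 = 8
te_D = (10 + 4·11 + 24)/6 = 78/6 = 13
te_E = (4 + 4·9 + 26)/6 = 66/6 = 11
te_F = (1 + 4·4 + 7)/6 = 24/6 = 4
te_G = (7 + 4·9 + 17)/6 = 60/6 = 10
te_H = (1 + 4·2 + 3)/6 = 12/6 = 2
te_I = (3 + 4·8 + 13)/6 = 48/6 = 8
te_J = (2 + 4·3 + 4)/6 = 18/6 = 3

Forward pass:
ES_A = 0; EF_A = 5
ES_B = 0; EF_B = 3
ES_C = 0; EF_C = 8
ES_D = max(EF_A=5, EF_C=8) = 8; EF_D = 8+13 = 21
ES_E = 8; EF_E = 8+11 = 19
ES_F = max(EF_B=3, EF_C=8) = 8; EF_F = 8+4 = 12
ES_G = 19; EF_G = 19+10 = 29
ES_H = max(EF_A=5, EF_B=3) = 5; EF_H = 5+2 = 7
ES_I = max(EF_C=8, EF_E=19) = 19; EF_I = 19+8 = 27
ES_J = max(EF_A=5, EF_B=3, EF_D=21, EF_F=12, EF_G=29, EF_H=7, EF_I=27) = 29; EF_J = 29+3 = 32
Expected project duration μ = 32 weeks. Critical path: C → E → G → J.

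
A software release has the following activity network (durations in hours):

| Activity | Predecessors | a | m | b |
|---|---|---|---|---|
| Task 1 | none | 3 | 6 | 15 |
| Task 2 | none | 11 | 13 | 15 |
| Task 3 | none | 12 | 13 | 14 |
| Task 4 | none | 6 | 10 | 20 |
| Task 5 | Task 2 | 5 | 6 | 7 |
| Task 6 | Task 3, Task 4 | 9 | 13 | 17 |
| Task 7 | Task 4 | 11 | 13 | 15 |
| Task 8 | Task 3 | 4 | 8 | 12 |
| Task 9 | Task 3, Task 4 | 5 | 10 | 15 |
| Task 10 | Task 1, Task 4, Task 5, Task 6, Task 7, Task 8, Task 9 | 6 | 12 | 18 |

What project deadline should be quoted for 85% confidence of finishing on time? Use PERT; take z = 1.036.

te_Task 1 = (3 + 4·6 + 15)/6 = 42/6 = 7; σ²_Task 1 = ((15−3)/6)² = 4.000
te_Task 2 = (11 + 4·13 + 15)/6 = 78/6 = 13; σ²_Task 2 = ((15−11)/6)² = 0.444
te_Task 3 = (12 + 4·13 + 14)/6 = 78/6 = 13; σ²_Task 3 = ((14−12)/6)² = 0.111
te_Task 4 = (6 + 4·10 + 20)/6 = 66/6 = 11; σ²_Task 4 = ((20−6)/6)² = 5.444
te_Task 5 = (5 + 4·6 + 7)/6 = 36/6 = 6; σ²_Task 5 = ((7−5)/6)² = 0.111
te_Task 6 = (9 + 4·13 + 17)/6 = 78/6 = 13; σ²_Task 6 = ((17−9)/6)² = 1.778
te_Task 7 = (11 + 4·13 + 15)/6 = 78/6 = 13; σ²_Task 7 = ((15−11)/6)² = 0.444
te_Task 8 = (4 + 4·8 + 12)/6 = 48/6 = 8; σ²_Task 8 = ((12−4)/6)² = 1.778
te_Task 9 = (5 + 4·10 + 15)/6 = 60/6 = 10; σ²_Task 9 = ((15−5)/6)² = 2.778
te_Task 10 = (6 + 4·12 + 18)/6 = 72/6 = 12; σ²_Task 10 = ((18−6)/6)² = 4.000

Forward pass:
ES_Task 1 = 0; EF_Task 1 = 7
ES_Task 2 = 0; EF_Task 2 = 13
ES_Task 3 = 0; EF_Task 3 = 13
ES_Task 4 = 0; EF_Task 4 = 11
ES_Task 5 = 13; EF_Task 5 = 13+6 = 19
ES_Task 6 = max(EF_Task 3=13, EF_Task 4=11) = 13; EF_Task 6 = 13+13 = 26
ES_Task 7 = 11; EF_Task 7 = 11+13 = 24
ES_Task 8 = 13; EF_Task 8 = 13+8 = 21
ES_Task 9 = max(EF_Task 3=13, EF_Task 4=11) = 13; EF_Task 9 = 13+10 = 23
ES_Task 10 = max(EF_Task 1=7, EF_Task 4=11, EF_Task 5=19, EF_Task 6=26, EF_Task 7=24, EF_Task 8=21, EF_Task 9=23) = 26; EF_Task 10 = 26+12 = 38
Expected project duration μ = 38 hours. Critical path: Task 3 → Task 6 → Task 10.

Variance along critical path = 0.111 + 1.778 + 4.000 = 5.889; σ = 2.427 hours.
D = μ + z·σ = 38 + 1.036·2.427 = 40.5 hours

40.5 hours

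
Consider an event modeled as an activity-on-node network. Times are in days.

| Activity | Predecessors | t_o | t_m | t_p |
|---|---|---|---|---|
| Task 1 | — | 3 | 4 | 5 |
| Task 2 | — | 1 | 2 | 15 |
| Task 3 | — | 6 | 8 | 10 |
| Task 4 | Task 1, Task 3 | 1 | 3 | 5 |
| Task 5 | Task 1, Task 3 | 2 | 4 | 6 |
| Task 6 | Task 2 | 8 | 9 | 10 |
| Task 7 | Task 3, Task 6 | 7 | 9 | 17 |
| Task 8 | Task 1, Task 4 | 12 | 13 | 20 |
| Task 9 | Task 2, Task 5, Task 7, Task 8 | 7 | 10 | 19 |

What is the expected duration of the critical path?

te_Task 1 = (3 + 4·4 + 5)/6 = 24/6 = 4
te_Task 2 = (1 + 4·2 + 15)/6 = 24/6 = 4
te_Task 3 = (6 + 4·8 + 10)/6 = 48/6 = 8
te_Task 4 = (1 + 4·3 + 5)/6 = 18/6 = 3
te_Task 5 = (2 + 4·4 + 6)/6 = 24/6 = 4
te_Task 6 = (8 + 4·9 + 10)/6 = 54/6 = 9
te_Task 7 = (7 + 4·9 + 17)/6 = 60/6 = 10
te_Task 8 = (12 + 4·13 + 20)/6 = 84/6 = 14
te_Task 9 = (7 + 4·10 + 19)/6 = 66/6 = 11

Forward pass:
ES_Task 1 = 0; EF_Task 1 = 4
ES_Task 2 = 0; EF_Task 2 = 4
ES_Task 3 = 0; EF_Task 3 = 8
ES_Task 4 = max(EF_Task 1=4, EF_Task 3=8) = 8; EF_Task 4 = 8+3 = 11
ES_Task 5 = max(EF_Task 1=4, EF_Task 3=8) = 8; EF_Task 5 = 8+4 = 12
ES_Task 6 = 4; EF_Task 6 = 4+9 = 13
ES_Task 7 = max(EF_Task 3=8, EF_Task 6=13) = 13; EF_Task 7 = 13+10 = 23
ES_Task 8 = max(EF_Task 1=4, EF_Task 4=11) = 11; EF_Task 8 = 11+14 = 25
ES_Task 9 = max(EF_Task 2=4, EF_Task 5=12, EF_Task 7=23, EF_Task 8=25) = 25; EF_Task 9 = 25+11 = 36
Expected project duration μ = 36 days. Critical path: Task 3 → Task 4 → Task 8 → Task 9.

36 days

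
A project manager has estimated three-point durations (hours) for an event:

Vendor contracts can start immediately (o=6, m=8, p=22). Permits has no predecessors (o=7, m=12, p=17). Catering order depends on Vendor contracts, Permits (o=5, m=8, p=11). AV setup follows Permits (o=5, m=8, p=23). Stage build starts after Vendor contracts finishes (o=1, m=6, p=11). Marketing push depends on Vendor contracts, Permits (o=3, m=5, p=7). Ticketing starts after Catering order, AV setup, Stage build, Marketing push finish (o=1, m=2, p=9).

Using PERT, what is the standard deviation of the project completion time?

te_Vendor contracts = (6 + 4·8 + 22)/6 = 60/6 = 10; σ²_Vendor contracts = ((22−6)/6)² = 7.111
te_Permits = (7 + 4·12 + 17)/6 = 72/6 = 12; σ²_Permits = ((17−7)/6)² = 2.778
te_Catering order = (5 + 4·8 + 11)/6 = 48/6 = 8; σ²_Catering order = ((11−5)/6)² = 1.000
te_AV setup = (5 + 4·8 + 23)/6 = 60/6 = 10; σ²_AV setup = ((23−5)/6)² = 9.000
te_Stage build = (1 + 4·6 + 11)/6 = 36/6 = 6; σ²_Stage build = ((11−1)/6)² = 2.778
te_Marketing push = (3 + 4·5 + 7)/6 = 30/6 = 5; σ²_Marketing push = ((7−3)/6)² = 0.444
te_Ticketing = (1 + 4·2 + 9)/6 = 18/6 = 3; σ²_Ticketing = ((9−1)/6)² = 1.778

Forward pass:
ES_Vendor contracts = 0; EF_Vendor contracts = 10
ES_Permits = 0; EF_Permits = 12
ES_Catering order = max(EF_Vendor contracts=10, EF_Permits=12) = 12; EF_Catering order = 12+8 = 20
ES_AV setup = 12; EF_AV setup = 12+10 = 22
ES_Stage build = 10; EF_Stage build = 10+6 = 16
ES_Marketing push = max(EF_Vendor contracts=10, EF_Permits=12) = 12; EF_Marketing push = 12+5 = 17
ES_Ticketing = max(EF_Catering order=20, EF_AV setup=22, EF_Stage build=16, EF_Marketing push=17) = 22; EF_Ticketing = 22+3 = 25
Expected project duration μ = 25 hours. Critical path: Permits → AV setup → Ticketing.

Variance along critical path = 2.778 + 9.000 + 1.778 = 13.556
σ = √13.556 = 3.682 hours

3.68 hours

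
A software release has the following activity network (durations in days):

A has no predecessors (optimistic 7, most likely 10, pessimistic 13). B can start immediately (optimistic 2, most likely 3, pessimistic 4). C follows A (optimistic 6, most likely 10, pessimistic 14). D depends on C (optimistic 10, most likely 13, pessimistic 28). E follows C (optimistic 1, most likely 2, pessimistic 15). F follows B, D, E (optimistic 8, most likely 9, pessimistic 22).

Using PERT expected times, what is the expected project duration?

46 days

te_A = (7 + 4·10 + 13)/6 = 60/6 = 10
te_B = (2 + 4·3 + 4)/6 = 18/6 = 3
te_C = (6 + 4·10 + 14)/6 = 60/6 = 10
te_D = (10 + 4·13 + 28)/6 = 90/6 = 15
te_E = (1 + 4·2 + 15)/6 = 24/6 = 4
te_F = (8 + 4·9 + 22)/6 = 66/6 = 11

Forward pass:
ES_A = 0; EF_A = 10
ES_B = 0; EF_B = 3
ES_C = 10; EF_C = 10+10 = 20
ES_D = 20; EF_D = 20+15 = 35
ES_E = 20; EF_E = 20+4 = 24
ES_F = max(EF_B=3, EF_D=35, EF_E=24) = 35; EF_F = 35+11 = 46
Expected project duration μ = 46 days. Critical path: A → C → D → F.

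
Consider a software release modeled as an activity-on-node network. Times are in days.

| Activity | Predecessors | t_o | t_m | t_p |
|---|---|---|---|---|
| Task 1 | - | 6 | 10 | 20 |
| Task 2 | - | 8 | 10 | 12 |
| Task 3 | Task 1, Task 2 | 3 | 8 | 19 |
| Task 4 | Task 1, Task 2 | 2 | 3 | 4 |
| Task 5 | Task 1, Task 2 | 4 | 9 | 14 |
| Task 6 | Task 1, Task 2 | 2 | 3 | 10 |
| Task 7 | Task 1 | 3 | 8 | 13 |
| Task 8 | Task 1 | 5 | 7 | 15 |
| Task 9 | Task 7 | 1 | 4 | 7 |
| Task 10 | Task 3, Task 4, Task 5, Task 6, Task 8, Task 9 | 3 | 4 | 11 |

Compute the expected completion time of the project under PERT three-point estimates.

28 days

te_Task 1 = (6 + 4·10 + 20)/6 = 66/6 = 11
te_Task 2 = (8 + 4·10 + 12)/6 = 60/6 = 10
te_Task 3 = (3 + 4·8 + 19)/6 = 54/6 = 9
te_Task 4 = (2 + 4·3 + 4)/6 = 18/6 = 3
te_Task 5 = (4 + 4·9 + 14)/6 = 54/6 = 9
te_Task 6 = (2 + 4·3 + 10)/6 = 24/6 = 4
te_Task 7 = (3 + 4·8 + 13)/6 = 48/6 = 8
te_Task 8 = (5 + 4·7 + 15)/6 = 48/6 = 8
te_Task 9 = (1 + 4·4 + 7)/6 = 24/6 = 4
te_Task 10 = (3 + 4·4 + 11)/6 = 30/6 = 5

Forward pass:
ES_Task 1 = 0; EF_Task 1 = 11
ES_Task 2 = 0; EF_Task 2 = 10
ES_Task 3 = max(EF_Task 1=11, EF_Task 2=10) = 11; EF_Task 3 = 11+9 = 20
ES_Task 4 = max(EF_Task 1=11, EF_Task 2=10) = 11; EF_Task 4 = 11+3 = 14
ES_Task 5 = max(EF_Task 1=11, EF_Task 2=10) = 11; EF_Task 5 = 11+9 = 20
ES_Task 6 = max(EF_Task 1=11, EF_Task 2=10) = 11; EF_Task 6 = 11+4 = 15
ES_Task 7 = 11; EF_Task 7 = 11+8 = 19
ES_Task 8 = 11; EF_Task 8 = 11+8 = 19
ES_Task 9 = 19; EF_Task 9 = 19+4 = 23
ES_Task 10 = max(EF_Task 3=20, EF_Task 4=14, EF_Task 5=20, EF_Task 6=15, EF_Task 8=19, EF_Task 9=23) = 23; EF_Task 10 = 23+5 = 28
Expected project duration μ = 28 days. Critical path: Task 1 → Task 7 → Task 9 → Task 10.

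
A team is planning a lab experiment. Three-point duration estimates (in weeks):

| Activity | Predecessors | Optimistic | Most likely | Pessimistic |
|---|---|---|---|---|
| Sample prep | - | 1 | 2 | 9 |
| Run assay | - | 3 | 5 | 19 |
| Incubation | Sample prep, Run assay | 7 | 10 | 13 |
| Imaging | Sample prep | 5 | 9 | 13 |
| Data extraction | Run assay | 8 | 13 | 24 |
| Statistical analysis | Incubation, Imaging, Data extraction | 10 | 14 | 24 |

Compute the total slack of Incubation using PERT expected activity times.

4 weeks

te_Sample prep = (1 + 4·2 + 9)/6 = 18/6 = 3
te_Run assay = (3 + 4·5 + 19)/6 = 42/6 = 7
te_Incubation = (7 + 4·10 + 13)/6 = 60/6 = 10
te_Imaging = (5 + 4·9 + 13)/6 = 54/6 = 9
te_Data extraction = (8 + 4·13 + 24)/6 = 84/6 = 14
te_Statistical analysis = (10 + 4·14 + 24)/6 = 90/6 = 15

Forward pass:
ES_Sample prep = 0; EF_Sample prep = 3
ES_Run assay = 0; EF_Run assay = 7
ES_Incubation = max(EF_Sample prep=3, EF_Run assay=7) = 7; EF_Incubation = 7+10 = 17
ES_Imaging = 3; EF_Imaging = 3+9 = 12
ES_Data extraction = 7; EF_Data extraction = 7+14 = 21
ES_Statistical analysis = max(EF_Incubation=17, EF_Imaging=12, EF_Data extraction=21) = 21; EF_Statistical analysis = 21+15 = 36
Expected project duration μ = 36 weeks. Critical path: Run assay → Data extraction → Statistical analysis.

Backward pass:
LF_Statistical analysis = 36; LS_Statistical analysis = 36−15 = 21
LF_Data extraction = LS_Statistical analysis = 21; LS_Data extraction = 21−14 = 7
LF_Imaging = LS_Statistical analysis = 21; LS_Imaging = 21−9 = 12
LF_Incubation = LS_Statistical analysis = 21; LS_Incubation = 21−10 = 11
LF_Run assay = min(LS_Incubation=11, LS_Data extraction=7) = 7; LS_Run assay = 7−7 = 0
LF_Sample prep = min(LS_Incubation=11, LS_Imaging=12) = 11; LS_Sample prep = 11−3 = 8
Slack_Incubation = LS_Incubation − ES_Incubation = 11 − 7 = 4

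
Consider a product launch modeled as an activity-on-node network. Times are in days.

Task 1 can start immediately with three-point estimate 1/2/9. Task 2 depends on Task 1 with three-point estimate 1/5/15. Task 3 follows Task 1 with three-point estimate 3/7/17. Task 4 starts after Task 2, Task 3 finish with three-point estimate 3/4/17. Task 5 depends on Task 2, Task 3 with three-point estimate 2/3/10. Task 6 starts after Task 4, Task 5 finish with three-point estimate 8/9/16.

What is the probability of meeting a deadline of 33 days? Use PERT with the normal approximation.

0.943

te_Task 1 = (1 + 4·2 + 9)/6 = 18/6 = 3; σ²_Task 1 = ((9−1)/6)² = 1.778
te_Task 2 = (1 + 4·5 + 15)/6 = 36/6 = 6; σ²_Task 2 = ((15−1)/6)² = 5.444
te_Task 3 = (3 + 4·7 + 17)/6 = 48/6 = 8; σ²_Task 3 = ((17−3)/6)² = 5.444
te_Task 4 = (3 + 4·4 + 17)/6 = 36/6 = 6; σ²_Task 4 = ((17−3)/6)² = 5.444
te_Task 5 = (2 + 4·3 + 10)/6 = 24/6 = 4; σ²_Task 5 = ((10−2)/6)² = 1.778
te_Task 6 = (8 + 4·9 + 16)/6 = 60/6 = 10; σ²_Task 6 = ((16−8)/6)² = 1.778

Forward pass:
ES_Task 1 = 0; EF_Task 1 = 3
ES_Task 2 = 3; EF_Task 2 = 3+6 = 9
ES_Task 3 = 3; EF_Task 3 = 3+8 = 11
ES_Task 4 = max(EF_Task 2=9, EF_Task 3=11) = 11; EF_Task 4 = 11+6 = 17
ES_Task 5 = max(EF_Task 2=9, EF_Task 3=11) = 11; EF_Task 5 = 11+4 = 15
ES_Task 6 = max(EF_Task 4=17, EF_Task 5=15) = 17; EF_Task 6 = 17+10 = 27
Expected project duration μ = 27 days. Critical path: Task 1 → Task 3 → Task 4 → Task 6.

Variance along critical path = 1.778 + 5.444 + 5.444 + 1.778 = 14.444; σ = √14.444 = 3.801 days.
Z = (33 − 27) / 3.801 = 1.579
P(T ≤ 33) = Φ(1.579) ≈ 0.943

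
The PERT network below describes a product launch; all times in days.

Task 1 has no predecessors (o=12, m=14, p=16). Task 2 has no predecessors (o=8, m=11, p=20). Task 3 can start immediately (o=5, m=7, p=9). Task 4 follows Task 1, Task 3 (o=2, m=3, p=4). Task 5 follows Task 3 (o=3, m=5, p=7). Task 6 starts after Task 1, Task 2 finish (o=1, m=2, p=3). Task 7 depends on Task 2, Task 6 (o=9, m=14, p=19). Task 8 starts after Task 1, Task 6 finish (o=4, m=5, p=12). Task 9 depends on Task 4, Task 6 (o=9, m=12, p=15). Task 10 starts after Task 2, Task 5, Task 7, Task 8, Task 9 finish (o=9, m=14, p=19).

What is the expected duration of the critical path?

te_Task 1 = (12 + 4·14 + 16)/6 = 84/6 = 14
te_Task 2 = (8 + 4·11 + 20)/6 = 72/6 = 12
te_Task 3 = (5 + 4·7 + 9)/6 = 42/6 = 7
te_Task 4 = (2 + 4·3 + 4)/6 = 18/6 = 3
te_Task 5 = (3 + 4·5 + 7)/6 = 30/6 = 5
te_Task 6 = (1 + 4·2 + 3)/6 = 12/6 = 2
te_Task 7 = (9 + 4·14 + 19)/6 = 84/6 = 14
te_Task 8 = (4 + 4·5 + 12)/6 = 36/6 = 6
te_Task 9 = (9 + 4·12 + 15)/6 = 72/6 = 12
te_Task 10 = (9 + 4·14 + 19)/6 = 84/6 = 14

Forward pass:
ES_Task 1 = 0; EF_Task 1 = 14
ES_Task 2 = 0; EF_Task 2 = 12
ES_Task 3 = 0; EF_Task 3 = 7
ES_Task 4 = max(EF_Task 1=14, EF_Task 3=7) = 14; EF_Task 4 = 14+3 = 17
ES_Task 5 = 7; EF_Task 5 = 7+5 = 12
ES_Task 6 = max(EF_Task 1=14, EF_Task 2=12) = 14; EF_Task 6 = 14+2 = 16
ES_Task 7 = max(EF_Task 2=12, EF_Task 6=16) = 16; EF_Task 7 = 16+14 = 30
ES_Task 8 = max(EF_Task 1=14, EF_Task 6=16) = 16; EF_Task 8 = 16+6 = 22
ES_Task 9 = max(EF_Task 4=17, EF_Task 6=16) = 17; EF_Task 9 = 17+12 = 29
ES_Task 10 = max(EF_Task 2=12, EF_Task 5=12, EF_Task 7=30, EF_Task 8=22, EF_Task 9=29) = 30; EF_Task 10 = 30+14 = 44
Expected project duration μ = 44 days. Critical path: Task 1 → Task 6 → Task 7 → Task 10.

44 days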